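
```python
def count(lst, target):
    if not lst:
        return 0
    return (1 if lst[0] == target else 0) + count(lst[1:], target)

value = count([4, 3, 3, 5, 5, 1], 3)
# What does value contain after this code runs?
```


count([4, 3, 3, 5, 5, 1], 3)
lst[0]=4 != 3: 0 + count([3, 3, 5, 5, 1], 3)
lst[0]=3 == 3: 1 + count([3, 5, 5, 1], 3)
lst[0]=3 == 3: 1 + count([5, 5, 1], 3)
lst[0]=5 != 3: 0 + count([5, 1], 3)
lst[0]=5 != 3: 0 + count([1], 3)
lst[0]=1 != 3: 0 + count([], 3)
= 2


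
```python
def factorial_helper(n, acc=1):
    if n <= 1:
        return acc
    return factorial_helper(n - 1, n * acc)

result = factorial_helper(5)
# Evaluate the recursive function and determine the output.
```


factorial_helper(5, 1)
= factorial_helper(4, 5 * 1) = factorial_helper(4, 5)
= factorial_helper(3, 4 * 5) = factorial_helper(3, 20)
= factorial_helper(2, 3 * 20) = factorial_helper(2, 60)
= factorial_helper(1, 2 * 60) = factorial_helper(1, 120)
n <= 1, return acc = 120


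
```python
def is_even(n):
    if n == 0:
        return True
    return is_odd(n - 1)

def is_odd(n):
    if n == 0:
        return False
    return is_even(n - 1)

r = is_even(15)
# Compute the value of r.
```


is_even(15)
= is_odd(14)
= is_even(13)
= is_odd(12)
= is_even(11)
= is_odd(10)
= is_even(9)
= is_odd(8)
= is_even(7)
= is_odd(6)
= is_even(5)
= is_odd(4)
= is_even(3)
= is_odd(2)
= is_even(1)
= is_odd(0)
n == 0: return False
= False


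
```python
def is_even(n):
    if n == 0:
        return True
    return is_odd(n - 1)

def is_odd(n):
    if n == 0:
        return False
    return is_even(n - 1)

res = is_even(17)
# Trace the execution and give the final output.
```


is_even(17)
= is_odd(16)
= is_even(15)
= is_odd(14)
= is_even(13)
= is_odd(12)
= is_even(11)
= is_odd(10)
= is_even(9)
= is_odd(8)
= is_even(7)
= is_odd(6)
= is_even(5)
= is_odd(4)
= is_even(3)
= is_odd(2)
= is_even(1)
= is_odd(0)
n == 0: return False
= False


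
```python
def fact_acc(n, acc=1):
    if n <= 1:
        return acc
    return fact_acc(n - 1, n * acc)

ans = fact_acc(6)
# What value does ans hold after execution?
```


fact_acc(6, 1)
= fact_acc(5, 6 * 1) = fact_acc(5, 6)
= fact_acc(4, 5 * 6) = fact_acc(4, 30)
= fact_acc(3, 4 * 30) = fact_acc(3, 120)
= fact_acc(2, 3 * 120) = fact_acc(2, 360)
= fact_acc(1, 2 * 360) = fact_acc(1, 720)
n <= 1, return acc = 720


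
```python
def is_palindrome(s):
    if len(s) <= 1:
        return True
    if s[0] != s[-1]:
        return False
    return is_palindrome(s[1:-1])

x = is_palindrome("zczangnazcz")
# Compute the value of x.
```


is_palindrome("zczangnazcz")
"zczangnazcz": s[0]='z' == s[-1]='z' -> is_palindrome("czangnazc")
"czangnazc": s[0]='c' == s[-1]='c' -> is_palindrome("zangnaz")
"zangnaz": s[0]='z' == s[-1]='z' -> is_palindrome("angna")
"angna": s[0]='a' == s[-1]='a' -> is_palindrome("ngn")
"ngn": s[0]='n' == s[-1]='n' -> is_palindrome("g")
"g": len <= 1 -> True
= True


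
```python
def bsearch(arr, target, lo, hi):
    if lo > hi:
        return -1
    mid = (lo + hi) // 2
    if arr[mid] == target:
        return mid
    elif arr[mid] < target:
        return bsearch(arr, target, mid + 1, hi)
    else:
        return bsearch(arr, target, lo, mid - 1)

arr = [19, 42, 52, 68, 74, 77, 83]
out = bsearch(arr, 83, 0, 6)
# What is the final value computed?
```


bsearch(arr, 83, 0, 6)
lo=0, hi=6, mid=3, arr[mid]=68
68 < 83, search right half
lo=4, hi=6, mid=5, arr[mid]=77
77 < 83, search right half
lo=6, hi=6, mid=6, arr[mid]=83
arr[6] == 83, found at index 6
= 6


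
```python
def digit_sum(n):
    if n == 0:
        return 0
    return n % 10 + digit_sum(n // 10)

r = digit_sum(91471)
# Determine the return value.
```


digit_sum(91471)
= 1 + digit_sum(9147)
= 1 + 7 + digit_sum(914)
= 1 + 7 + 4 + digit_sum(91)
= 1 + 7 + 4 + 1 + digit_sum(9)
= 1 + 7 + 4 + 1 + 9 + digit_sum(0)
= 1 + 7 + 4 + 1 + 9 + 0
= 22


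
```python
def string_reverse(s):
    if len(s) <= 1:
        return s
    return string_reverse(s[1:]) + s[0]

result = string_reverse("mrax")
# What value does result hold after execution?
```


string_reverse("mrax")
= string_reverse("rax") + "m"
= string_reverse("ax") + "r" + "m"
= string_reverse("x") + "a" + "r" + "m"
= "x" + "a" + "r" + "m"
= "xarm"


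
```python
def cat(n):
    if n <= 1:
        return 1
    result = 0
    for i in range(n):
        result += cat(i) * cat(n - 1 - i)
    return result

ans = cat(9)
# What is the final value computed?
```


cat(9)
= sum of cat(i) * cat(9-1-i) for i in 0..8
First compute sub-values bottom-up:
  cat(0) = 1, cat(1) = 1
  cat(2) = 1*1 + 1*1 = 2
  cat(3) = 1*2 + 1*1 + 2*1 = 5
  cat(4) = 1*5 + 1*2 + 2*1 + 5*1 = 14
  cat(5) = 1*14 + 1*5 + 2*2 + 5*1 + 14*1 = 42
  cat(6) = 1*42 + 1*14 + 2*5 + 5*2 + 14*1 + 42*1 = 132
  cat(7) = 1*132 + 1*42 + 2*14 + 5*5 + 14*2 + 42*1 + 132*1 = 429
  cat(8) = 1*429 + 1*132 + 2*42 + 5*14 + 14*5 + 42*2 + 132*1 + 429*1 = 1430
Now cat(9):
  cat(0)*cat(8) = 1*1430 = 1430
  cat(1)*cat(7) = 1*429 = 429
  cat(2)*cat(6) = 2*132 = 264
  cat(3)*cat(5) = 5*42 = 210
  cat(4)*cat(4) = 14*14 = 196
  cat(5)*cat(3) = 42*5 = 210
  cat(6)*cat(2) = 132*2 = 264
  cat(7)*cat(1) = 429*1 = 429
  cat(8)*cat(0) = 1430*1 = 1430
= 1430 + 429 + 264 + 210 + 196 + 210 + 264 + 429 + 1430
= 4862


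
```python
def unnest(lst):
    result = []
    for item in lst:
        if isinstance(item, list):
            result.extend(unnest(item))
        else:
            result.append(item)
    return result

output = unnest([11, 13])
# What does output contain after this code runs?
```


unnest([11, 13])
Processing each element:
  11 is not a list -> append 11
  13 is not a list -> append 13
= [11, 13]


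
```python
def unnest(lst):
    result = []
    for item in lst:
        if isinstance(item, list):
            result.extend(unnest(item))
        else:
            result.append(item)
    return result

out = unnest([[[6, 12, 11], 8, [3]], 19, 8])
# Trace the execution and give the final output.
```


unnest([[[6, 12, 11], 8, [3]], 19, 8])
Processing each element:
  [[6, 12, 11], 8, [3]] is a list -> unnest recursively -> [6, 12, 11, 8, 3]
  19 is not a list -> append 19
  8 is not a list -> append 8
= [6, 12, 11, 8, 3, 19, 8]


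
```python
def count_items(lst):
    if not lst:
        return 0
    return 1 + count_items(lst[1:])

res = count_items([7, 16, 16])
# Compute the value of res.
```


count_items([7, 16, 16])
= 1 + count_items([16, 16])
= 1 + 1 + count_items([16])
= 1 + 1 + 1 + count_items([])
= 1 + 1 + 1 + 0
= 3


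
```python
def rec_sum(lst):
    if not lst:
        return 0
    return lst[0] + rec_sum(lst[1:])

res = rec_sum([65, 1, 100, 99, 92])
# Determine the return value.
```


rec_sum([65, 1, 100, 99, 92])
= 65 + rec_sum([1, 100, 99, 92])
= 65 + 1 + rec_sum([100, 99, 92])
= 65 + 1 + 100 + rec_sum([99, 92])
= 65 + 1 + 100 + 99 + rec_sum([92])
= 65 + 1 + 100 + 99 + 92 + rec_sum([])
= 65 + 1 + 100 + 99 + 92 + 0
= 357


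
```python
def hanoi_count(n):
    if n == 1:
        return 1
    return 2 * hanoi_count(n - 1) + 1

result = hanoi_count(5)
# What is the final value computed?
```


hanoi_count(5)
= 2 * hanoi_count(4) + 1
= 2 * (2 * hanoi_count(3) + 1) + 1
= 2 * (2 * (2 * hanoi_count(2) + 1) + 1) + 1
= 2 * (2 * (2 * (2 * hanoi_count(1) + 1) + 1) + 1) + 1
Now compute bottom-up:
hanoi_count(1) = 1
hanoi_count(2) = 2 * 1 + 1 = 3
hanoi_count(3) = 2 * 3 + 1 = 7
hanoi_count(4) = 2 * 7 + 1 = 15
hanoi_count(5) = 2 * 15 + 1 = 31
= 31


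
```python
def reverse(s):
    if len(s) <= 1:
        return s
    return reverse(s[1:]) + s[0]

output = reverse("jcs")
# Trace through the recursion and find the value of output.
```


reverse("jcs")
= reverse("cs") + "j"
= reverse("s") + "c" + "j"
= "s" + "c" + "j"
= "scj"


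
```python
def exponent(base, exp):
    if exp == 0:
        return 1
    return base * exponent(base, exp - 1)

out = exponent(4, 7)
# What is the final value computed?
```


exponent(4, 7)
= 4 * exponent(4, 6)
= 4 * 4 * exponent(4, 5)
= 4 * 4 * 4 * exponent(4, 4)
= 4 * 4 * 4 * 4 * exponent(4, 3)
= 4 * 4 * 4 * 4 * 4 * exponent(4, 2)
= 4 * 4 * 4 * 4 * 4 * 4 * exponent(4, 1)
= 4 * 4 * 4 * 4 * 4 * 4 * 4 * exponent(4, 0)
= 4 * 4 * 4 * 4 * 4 * 4 * 4 * 1
= 16384


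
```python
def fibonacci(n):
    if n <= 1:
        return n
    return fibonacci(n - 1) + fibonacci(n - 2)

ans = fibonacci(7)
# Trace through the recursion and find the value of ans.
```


fibonacci(7)
= fibonacci(6) + fibonacci(5)
= (fibonacci(5) + fibonacci(4)) + fibonacci(5)
Computing bottom-up: fibonacci(0)=0, fibonacci(1)=1, fibonacci(2)=1, fibonacci(3)=2, fibonacci(4)=3, fibonacci(5)=5, fibonacci(6)=8, fibonacci(7)=13
= 13


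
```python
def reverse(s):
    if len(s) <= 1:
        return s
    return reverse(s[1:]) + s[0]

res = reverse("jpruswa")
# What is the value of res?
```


reverse("jpruswa")
= reverse("pruswa") + "j"
= reverse("ruswa") + "p" + "j"
= reverse("uswa") + "r" + "p" + "j"
= reverse("swa") + "u" + "r" + "p" + "j"
= reverse("wa") + "s" + "u" + "r" + "p" + "j"
= reverse("a") + "w" + "s" + "u" + "r" + "p" + "j"
= "a" + "w" + "s" + "u" + "r" + "p" + "j"
= "awsurpj"


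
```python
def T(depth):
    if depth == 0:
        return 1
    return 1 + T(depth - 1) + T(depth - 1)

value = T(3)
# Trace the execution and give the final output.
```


T(3)
= 1 + T(2) + T(2)
= 1 + 2 * T(2)
T(k) = 2^(k+1) - 1
T(0) = 1
T(1) = 3
T(2) = 7
T(3) = 15
T(3) = 2^4 - 1 = 15


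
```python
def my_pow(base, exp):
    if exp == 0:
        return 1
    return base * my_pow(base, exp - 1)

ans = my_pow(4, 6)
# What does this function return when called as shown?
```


my_pow(4, 6)
= 4 * my_pow(4, 5)
= 4 * 4 * my_pow(4, 4)
= 4 * 4 * 4 * my_pow(4, 3)
= 4 * 4 * 4 * 4 * my_pow(4, 2)
= 4 * 4 * 4 * 4 * 4 * my_pow(4, 1)
= 4 * 4 * 4 * 4 * 4 * 4 * my_pow(4, 0)
= 4 * 4 * 4 * 4 * 4 * 4 * 1
= 4096


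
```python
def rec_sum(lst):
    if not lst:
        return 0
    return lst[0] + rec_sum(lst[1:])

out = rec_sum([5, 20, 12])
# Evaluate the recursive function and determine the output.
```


rec_sum([5, 20, 12])
= 5 + rec_sum([20, 12])
= 5 + 20 + rec_sum([12])
= 5 + 20 + 12 + rec_sum([])
= 5 + 20 + 12 + 0
= 37


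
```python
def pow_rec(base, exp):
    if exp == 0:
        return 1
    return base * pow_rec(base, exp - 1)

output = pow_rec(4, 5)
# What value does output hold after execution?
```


pow_rec(4, 5)
= 4 * pow_rec(4, 4)
= 4 * 4 * pow_rec(4, 3)
= 4 * 4 * 4 * pow_rec(4, 2)
= 4 * 4 * 4 * 4 * pow_rec(4, 1)
= 4 * 4 * 4 * 4 * 4 * pow_rec(4, 0)
= 4 * 4 * 4 * 4 * 4 * 1
= 1024


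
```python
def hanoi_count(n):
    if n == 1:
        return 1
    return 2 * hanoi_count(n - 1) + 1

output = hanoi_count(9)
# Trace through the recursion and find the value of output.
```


hanoi_count(9)
= 2 * hanoi_count(8) + 1
= 2 * (2 * hanoi_count(7) + 1) + 1
= 2 * (2 * (2 * hanoi_count(6) + 1) + 1) + 1
= 2 * (2 * (2 * (2 * hanoi_count(5) + 1) + 1) + 1) + 1
= 2 * (2 * (2 * (2 * (2 * hanoi_count(4) + 1) + 1) + 1) + 1) + 1
= 2 * (2 * (2 * (2 * (2 * (2 * hanoi_count(3) + 1) + 1) + 1) + 1) + 1) + 1
= 2 * (2 * (2 * (2 * (2 * (2 * (2 * hanoi_count(2) + 1) + 1) + 1) + 1) + 1) + 1) + 1
= 2 * (2 * (2 * (2 * (2 * (2 * (2 * (2 * hanoi_count(1) + 1) + 1) + 1) + 1) + 1) + 1) + 1) + 1
Now compute bottom-up:
hanoi_count(1) = 1
hanoi_count(2) = 2 * 1 + 1 = 3
hanoi_count(3) = 2 * 3 + 1 = 7
hanoi_count(4) = 2 * 7 + 1 = 15
hanoi_count(5) = 2 * 15 + 1 = 31
hanoi_count(6) = 2 * 31 + 1 = 63
hanoi_count(7) = 2 * 63 + 1 = 127
hanoi_count(8) = 2 * 127 + 1 = 255
hanoi_count(9) = 2 * 255 + 1 = 511
= 511


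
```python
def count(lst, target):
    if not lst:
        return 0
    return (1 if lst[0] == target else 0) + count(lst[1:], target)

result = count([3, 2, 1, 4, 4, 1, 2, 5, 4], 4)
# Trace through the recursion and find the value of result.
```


count([3, 2, 1, 4, 4, 1, 2, 5, 4], 4)
lst[0]=3 != 4: 0 + count([2, 1, 4, 4, 1, 2, 5, 4], 4)
lst[0]=2 != 4: 0 + count([1, 4, 4, 1, 2, 5, 4], 4)
lst[0]=1 != 4: 0 + count([4, 4, 1, 2, 5, 4], 4)
lst[0]=4 == 4: 1 + count([4, 1, 2, 5, 4], 4)
lst[0]=4 == 4: 1 + count([1, 2, 5, 4], 4)
lst[0]=1 != 4: 0 + count([2, 5, 4], 4)
lst[0]=2 != 4: 0 + count([5, 4], 4)
lst[0]=5 != 4: 0 + count([4], 4)
lst[0]=4 == 4: 1 + count([], 4)
= 3


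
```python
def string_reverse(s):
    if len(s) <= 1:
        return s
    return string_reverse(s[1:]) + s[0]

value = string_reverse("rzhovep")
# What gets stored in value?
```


string_reverse("rzhovep")
= string_reverse("zhovep") + "r"
= string_reverse("hovep") + "z" + "r"
= string_reverse("ovep") + "h" + "z" + "r"
= string_reverse("vep") + "o" + "h" + "z" + "r"
= string_reverse("ep") + "v" + "o" + "h" + "z" + "r"
= string_reverse("p") + "e" + "v" + "o" + "h" + "z" + "r"
= "p" + "e" + "v" + "o" + "h" + "z" + "r"
= "pevohzr"


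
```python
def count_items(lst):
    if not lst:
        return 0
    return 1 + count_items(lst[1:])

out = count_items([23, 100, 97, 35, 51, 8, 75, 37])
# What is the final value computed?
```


count_items([23, 100, 97, 35, 51, 8, 75, 37])
= 1 + count_items([100, 97, 35, 51, 8, 75, 37])
= 1 + 1 + count_items([97, 35, 51, 8, 75, 37])
= 1 + 1 + 1 + count_items([35, 51, 8, 75, 37])
= 1 + 1 + 1 + 1 + count_items([51, 8, 75, 37])
= 1 + 1 + 1 + 1 + 1 + count_items([8, 75, 37])
= 1 + 1 + 1 + 1 + 1 + 1 + count_items([75, 37])
= 1 + 1 + 1 + 1 + 1 + 1 + 1 + count_items([37])
= 1 + 1 + 1 + 1 + 1 + 1 + 1 + 1 + count_items([])
= 1 + 1 + 1 + 1 + 1 + 1 + 1 + 1 + 0
= 8


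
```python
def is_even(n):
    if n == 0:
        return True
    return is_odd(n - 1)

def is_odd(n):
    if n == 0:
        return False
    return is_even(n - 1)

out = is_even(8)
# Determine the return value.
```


is_even(8)
= is_odd(7)
= is_even(6)
= is_odd(5)
= is_even(4)
= is_odd(3)
= is_even(2)
= is_odd(1)
= is_even(0)
n == 0: return True
= True


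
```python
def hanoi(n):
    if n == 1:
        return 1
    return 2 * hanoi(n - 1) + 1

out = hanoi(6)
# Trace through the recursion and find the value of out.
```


hanoi(6)
= 2 * hanoi(5) + 1
= 2 * (2 * hanoi(4) + 1) + 1
= 2 * (2 * (2 * hanoi(3) + 1) + 1) + 1
= 2 * (2 * (2 * (2 * hanoi(2) + 1) + 1) + 1) + 1
= 2 * (2 * (2 * (2 * (2 * hanoi(1) + 1) + 1) + 1) + 1) + 1
Now compute bottom-up:
hanoi(1) = 1
hanoi(2) = 2 * 1 + 1 = 3
hanoi(3) = 2 * 3 + 1 = 7
hanoi(4) = 2 * 7 + 1 = 15
hanoi(5) = 2 * 15 + 1 = 31
hanoi(6) = 2 * 31 + 1 = 63
= 63


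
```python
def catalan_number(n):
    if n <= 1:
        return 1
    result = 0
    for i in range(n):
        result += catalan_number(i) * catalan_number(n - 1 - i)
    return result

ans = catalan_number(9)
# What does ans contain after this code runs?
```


catalan_number(9)
= sum of catalan_number(i) * catalan_number(9-1-i) for i in 0..8
First compute sub-values bottom-up:
  catalan_number(0) = 1, catalan_number(1) = 1
  catalan_number(2) = 1*1 + 1*1 = 2
  catalan_number(3) = 1*2 + 1*1 + 2*1 = 5
  catalan_number(4) = 1*5 + 1*2 + 2*1 + 5*1 = 14
  catalan_number(5) = 1*14 + 1*5 + 2*2 + 5*1 + 14*1 = 42
  catalan_number(6) = 1*42 + 1*14 + 2*5 + 5*2 + 14*1 + 42*1 = 132
  catalan_number(7) = 1*132 + 1*42 + 2*14 + 5*5 + 14*2 + 42*1 + 132*1 = 429
  catalan_number(8) = 1*429 + 1*132 + 2*42 + 5*14 + 14*5 + 42*2 + 132*1 + 429*1 = 1430
Now catalan_number(9):
  catalan_number(0)*catalan_number(8) = 1*1430 = 1430
  catalan_number(1)*catalan_number(7) = 1*429 = 429
  catalan_number(2)*catalan_number(6) = 2*132 = 264
  catalan_number(3)*catalan_number(5) = 5*42 = 210
  catalan_number(4)*catalan_number(4) = 14*14 = 196
  catalan_number(5)*catalan_number(3) = 42*5 = 210
  catalan_number(6)*catalan_number(2) = 132*2 = 264
  catalan_number(7)*catalan_number(1) = 429*1 = 429
  catalan_number(8)*catalan_number(0) = 1430*1 = 1430
= 1430 + 429 + 264 + 210 + 196 + 210 + 264 + 429 + 1430
= 4862


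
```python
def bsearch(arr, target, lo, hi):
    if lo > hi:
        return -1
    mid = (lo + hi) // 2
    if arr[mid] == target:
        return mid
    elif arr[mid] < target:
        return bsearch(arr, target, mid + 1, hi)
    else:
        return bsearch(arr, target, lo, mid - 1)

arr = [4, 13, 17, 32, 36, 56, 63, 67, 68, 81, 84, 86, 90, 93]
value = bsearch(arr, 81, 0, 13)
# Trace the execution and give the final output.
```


bsearch(arr, 81, 0, 13)
lo=0, hi=13, mid=6, arr[mid]=63
63 < 81, search right half
lo=7, hi=13, mid=10, arr[mid]=84
84 > 81, search left half
lo=7, hi=9, mid=8, arr[mid]=68
68 < 81, search right half
lo=9, hi=9, mid=9, arr[mid]=81
arr[9] == 81, found at index 9
= 9


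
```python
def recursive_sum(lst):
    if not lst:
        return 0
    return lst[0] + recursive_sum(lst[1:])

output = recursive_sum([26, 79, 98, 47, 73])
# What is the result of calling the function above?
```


recursive_sum([26, 79, 98, 47, 73])
= 26 + recursive_sum([79, 98, 47, 73])
= 26 + 79 + recursive_sum([98, 47, 73])
= 26 + 79 + 98 + recursive_sum([47, 73])
= 26 + 79 + 98 + 47 + recursive_sum([73])
= 26 + 79 + 98 + 47 + 73 + recursive_sum([])
= 26 + 79 + 98 + 47 + 73 + 0
= 323


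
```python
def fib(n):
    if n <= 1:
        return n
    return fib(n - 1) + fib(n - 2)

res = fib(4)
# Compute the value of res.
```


fib(4)
= fib(3) + fib(2)
= (fib(2) + fib(1)) + fib(2)
Computing bottom-up: fib(0)=0, fib(1)=1, fib(2)=1, fib(3)=2, fib(4)=3
= 3


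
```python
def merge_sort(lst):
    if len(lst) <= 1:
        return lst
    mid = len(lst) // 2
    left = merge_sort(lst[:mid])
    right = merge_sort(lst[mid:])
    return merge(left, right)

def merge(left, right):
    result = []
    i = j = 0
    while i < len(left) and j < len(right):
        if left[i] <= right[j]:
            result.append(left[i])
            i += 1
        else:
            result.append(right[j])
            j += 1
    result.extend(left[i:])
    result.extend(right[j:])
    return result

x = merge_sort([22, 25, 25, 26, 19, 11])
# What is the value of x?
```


merge_sort([22, 25, 25, 26, 19, 11])
Split into [22, 25, 25] and [26, 19, 11]
Left sorted: [22, 25, 25]
Right sorted: [11, 19, 26]
Merge [22, 25, 25] and [11, 19, 26]
= [11, 19, 22, 25, 25, 26]


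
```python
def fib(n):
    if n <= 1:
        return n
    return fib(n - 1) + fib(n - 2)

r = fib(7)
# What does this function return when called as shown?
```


fib(7)
= fib(6) + fib(5)
= (fib(5) + fib(4)) + fib(5)
Computing bottom-up: fib(0)=0, fib(1)=1, fib(2)=1, fib(3)=2, fib(4)=3, fib(5)=5, fib(6)=8, fib(7)=13
= 13


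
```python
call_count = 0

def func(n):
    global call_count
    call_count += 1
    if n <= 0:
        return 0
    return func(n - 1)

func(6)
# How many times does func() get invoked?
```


func(6) calls func(5) calls ... calls func(0)
Total calls: 6 + 1 (for base case) = 7


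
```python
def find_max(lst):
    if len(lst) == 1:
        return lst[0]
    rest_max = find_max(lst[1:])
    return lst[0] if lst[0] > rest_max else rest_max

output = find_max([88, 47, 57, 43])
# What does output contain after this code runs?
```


find_max([88, 47, 57, 43])
= compare 88 with find_max([47, 57, 43])
= compare 47 with find_max([57, 43])
= compare 57 with find_max([43])
Base: find_max([43]) = 43
compare 57 with 43: max = 57
compare 47 with 57: max = 57
compare 88 with 57: max = 88
= 88


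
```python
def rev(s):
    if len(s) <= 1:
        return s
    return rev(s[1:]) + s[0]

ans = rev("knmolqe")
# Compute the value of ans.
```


rev("knmolqe")
= rev("nmolqe") + "k"
= rev("molqe") + "n" + "k"
= rev("olqe") + "m" + "n" + "k"
= rev("lqe") + "o" + "m" + "n" + "k"
= rev("qe") + "l" + "o" + "m" + "n" + "k"
= rev("e") + "q" + "l" + "o" + "m" + "n" + "k"
= "e" + "q" + "l" + "o" + "m" + "n" + "k"
= "eqlomnk"


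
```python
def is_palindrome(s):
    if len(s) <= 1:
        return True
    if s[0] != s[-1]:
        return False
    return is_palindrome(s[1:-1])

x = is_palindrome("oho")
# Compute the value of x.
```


is_palindrome("oho")
"oho": s[0]='o' == s[-1]='o' -> is_palindrome("h")
"h": len <= 1 -> True
= True


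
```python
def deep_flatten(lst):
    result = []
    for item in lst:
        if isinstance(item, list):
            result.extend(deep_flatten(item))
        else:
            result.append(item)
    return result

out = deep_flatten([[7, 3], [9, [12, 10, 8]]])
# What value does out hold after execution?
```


deep_flatten([[7, 3], [9, [12, 10, 8]]])
Processing each element:
  [7, 3] is a list -> deep_flatten recursively -> [7, 3]
  [9, [12, 10, 8]] is a list -> deep_flatten recursively -> [9, 12, 10, 8]
= [7, 3, 9, 12, 10, 8]


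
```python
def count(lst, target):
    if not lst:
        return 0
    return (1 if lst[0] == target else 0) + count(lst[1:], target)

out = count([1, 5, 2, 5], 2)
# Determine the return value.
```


count([1, 5, 2, 5], 2)
lst[0]=1 != 2: 0 + count([5, 2, 5], 2)
lst[0]=5 != 2: 0 + count([2, 5], 2)
lst[0]=2 == 2: 1 + count([5], 2)
lst[0]=5 != 2: 0 + count([], 2)
= 1


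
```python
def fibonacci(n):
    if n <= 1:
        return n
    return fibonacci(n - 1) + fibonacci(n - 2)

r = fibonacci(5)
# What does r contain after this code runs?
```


fibonacci(5)
= fibonacci(4) + fibonacci(3)
= (fibonacci(3) + fibonacci(2)) + fibonacci(3)
Computing bottom-up: fibonacci(0)=0, fibonacci(1)=1, fibonacci(2)=1, fibonacci(3)=2, fibonacci(4)=3, fibonacci(5)=5
= 5


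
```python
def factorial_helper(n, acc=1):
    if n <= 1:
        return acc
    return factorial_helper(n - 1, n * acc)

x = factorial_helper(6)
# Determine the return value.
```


factorial_helper(6, 1)
= factorial_helper(5, 6 * 1) = factorial_helper(5, 6)
= factorial_helper(4, 5 * 6) = factorial_helper(4, 30)
= factorial_helper(3, 4 * 30) = factorial_helper(3, 120)
= factorial_helper(2, 3 * 120) = factorial_helper(2, 360)
= factorial_helper(1, 2 * 360) = factorial_helper(1, 720)
n <= 1, return acc = 720


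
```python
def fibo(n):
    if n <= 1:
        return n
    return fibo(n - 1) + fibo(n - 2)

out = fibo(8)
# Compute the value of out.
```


fibo(8)
= fibo(7) + fibo(6)
= (fibo(6) + fibo(5)) + fibo(6)
Computing bottom-up: fibo(0)=0, fibo(1)=1, fibo(2)=1, fibo(3)=2, fibo(4)=3, fibo(5)=5, fibo(6)=8, fibo(7)=13, fibo(8)=21
= 21


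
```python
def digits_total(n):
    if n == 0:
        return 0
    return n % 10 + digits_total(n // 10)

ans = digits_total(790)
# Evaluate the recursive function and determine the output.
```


digits_total(790)
= 0 + digits_total(79)
= 0 + 9 + digits_total(7)
= 0 + 9 + 7 + digits_total(0)
= 0 + 9 + 7 + 0
= 16


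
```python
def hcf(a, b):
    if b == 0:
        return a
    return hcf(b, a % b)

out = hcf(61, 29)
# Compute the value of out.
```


hcf(61, 29)
= hcf(29, 61 % 29) = hcf(29, 3)
= hcf(3, 29 % 3) = hcf(3, 2)
= hcf(2, 3 % 2) = hcf(2, 1)
= hcf(1, 2 % 1) = hcf(1, 0)
b == 0, return a = 1


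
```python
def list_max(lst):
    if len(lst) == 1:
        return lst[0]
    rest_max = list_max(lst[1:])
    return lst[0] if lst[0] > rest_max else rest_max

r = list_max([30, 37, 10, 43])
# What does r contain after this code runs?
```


list_max([30, 37, 10, 43])
= compare 30 with list_max([37, 10, 43])
= compare 37 with list_max([10, 43])
= compare 10 with list_max([43])
Base: list_max([43]) = 43
compare 10 with 43: max = 43
compare 37 with 43: max = 43
compare 30 with 43: max = 43
= 43


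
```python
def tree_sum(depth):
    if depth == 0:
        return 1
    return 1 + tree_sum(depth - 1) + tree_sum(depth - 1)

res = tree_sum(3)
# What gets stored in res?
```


tree_sum(3)
= 1 + tree_sum(2) + tree_sum(2)
= 1 + 2 * tree_sum(2)
tree_sum(k) = 2^(k+1) - 1
tree_sum(0) = 1
tree_sum(1) = 3
tree_sum(2) = 7
tree_sum(3) = 15
tree_sum(3) = 2^4 - 1 = 15


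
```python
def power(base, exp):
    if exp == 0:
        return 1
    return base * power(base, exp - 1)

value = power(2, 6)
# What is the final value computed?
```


power(2, 6)
= 2 * power(2, 5)
= 2 * 2 * power(2, 4)
= 2 * 2 * 2 * power(2, 3)
= 2 * 2 * 2 * 2 * power(2, 2)
= 2 * 2 * 2 * 2 * 2 * power(2, 1)
= 2 * 2 * 2 * 2 * 2 * 2 * power(2, 0)
= 2 * 2 * 2 * 2 * 2 * 2 * 1
= 64


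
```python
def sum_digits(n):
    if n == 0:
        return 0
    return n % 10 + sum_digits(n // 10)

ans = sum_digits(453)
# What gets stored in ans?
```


sum_digits(453)
= 3 + sum_digits(45)
= 3 + 5 + sum_digits(4)
= 3 + 5 + 4 + sum_digits(0)
= 3 + 5 + 4 + 0
= 12


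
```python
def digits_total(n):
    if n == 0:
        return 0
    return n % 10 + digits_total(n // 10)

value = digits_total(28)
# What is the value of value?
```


digits_total(28)
= 8 + digits_total(2)
= 8 + 2 + digits_total(0)
= 8 + 2 + 0
= 10


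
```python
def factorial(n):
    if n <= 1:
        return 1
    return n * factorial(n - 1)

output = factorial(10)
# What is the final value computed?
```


factorial(10)
= 10 * factorial(9)
= 10 * 9 * factorial(8)
= 10 * 9 * 8 * factorial(7)
= 10 * 9 * 8 * 7 * factorial(6)
= 10 * 9 * 8 * 7 * 6 * factorial(5)
= 10 * 9 * 8 * 7 * 6 * 5 * factorial(4)
= 10 * 9 * 8 * 7 * 6 * 5 * 4 * factorial(3)
= 10 * 9 * 8 * 7 * 6 * 5 * 4 * 3 * factorial(2)
= 10 * 9 * 8 * 7 * 6 * 5 * 4 * 3 * 2 * factorial(1)
= 10 * 9 * 8 * 7 * 6 * 5 * 4 * 3 * 2 * 1
= 3628800


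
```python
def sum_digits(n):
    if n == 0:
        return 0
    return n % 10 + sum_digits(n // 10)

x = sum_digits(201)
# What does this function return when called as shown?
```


sum_digits(201)
= 1 + sum_digits(20)
= 1 + 0 + sum_digits(2)
= 1 + 0 + 2 + sum_digits(0)
= 1 + 0 + 2 + 0
= 3


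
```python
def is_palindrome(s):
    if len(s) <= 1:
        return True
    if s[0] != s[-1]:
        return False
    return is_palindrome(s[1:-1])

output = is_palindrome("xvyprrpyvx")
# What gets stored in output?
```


is_palindrome("xvyprrpyvx")
"xvyprrpyvx": s[0]='x' == s[-1]='x' -> is_palindrome("vyprrpyv")
"vyprrpyv": s[0]='v' == s[-1]='v' -> is_palindrome("yprrpy")
"yprrpy": s[0]='y' == s[-1]='y' -> is_palindrome("prrp")
"prrp": s[0]='p' == s[-1]='p' -> is_palindrome("rr")
"rr": s[0]='r' == s[-1]='r' -> is_palindrome("")
"": len <= 1 -> True
= True


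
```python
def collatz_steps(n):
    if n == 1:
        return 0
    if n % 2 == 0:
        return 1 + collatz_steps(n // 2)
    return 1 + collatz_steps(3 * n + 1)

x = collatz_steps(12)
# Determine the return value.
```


collatz_steps(12)
12 is even -> collatz_steps(6)
6 is even -> collatz_steps(3)
3 is odd -> 3*3+1 = 10 -> collatz_steps(10)
10 is even -> collatz_steps(5)
5 is odd -> 3*5+1 = 16 -> collatz_steps(16)
16 is even -> collatz_steps(8)
8 is even -> collatz_steps(4)
4 is even -> collatz_steps(2)
2 is even -> collatz_steps(1)
Reached 1 after 9 steps
= 9


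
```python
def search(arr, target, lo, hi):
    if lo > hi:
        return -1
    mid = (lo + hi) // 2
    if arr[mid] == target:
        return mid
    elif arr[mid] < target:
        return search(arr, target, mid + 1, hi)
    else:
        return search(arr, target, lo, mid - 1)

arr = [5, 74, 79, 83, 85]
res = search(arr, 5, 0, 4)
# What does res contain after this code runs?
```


search(arr, 5, 0, 4)
lo=0, hi=4, mid=2, arr[mid]=79
79 > 5, search left half
lo=0, hi=1, mid=0, arr[mid]=5
arr[0] == 5, found at index 0
= 0


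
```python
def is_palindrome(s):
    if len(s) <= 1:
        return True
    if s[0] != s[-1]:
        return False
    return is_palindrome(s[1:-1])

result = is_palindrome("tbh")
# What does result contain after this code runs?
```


is_palindrome("tbh")
"tbh": s[0]='t' != s[-1]='h' -> False
= False


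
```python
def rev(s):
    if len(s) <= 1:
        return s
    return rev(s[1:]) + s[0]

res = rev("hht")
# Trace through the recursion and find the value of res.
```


rev("hht")
= rev("ht") + "h"
= rev("t") + "h" + "h"
= "t" + "h" + "h"
= "thh"


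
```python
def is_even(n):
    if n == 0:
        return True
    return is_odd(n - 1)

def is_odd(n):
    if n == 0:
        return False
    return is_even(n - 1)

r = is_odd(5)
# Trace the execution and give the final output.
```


is_odd(5)
= is_even(4)
= is_odd(3)
= is_even(2)
= is_odd(1)
= is_even(0)
n == 0: return True
= True


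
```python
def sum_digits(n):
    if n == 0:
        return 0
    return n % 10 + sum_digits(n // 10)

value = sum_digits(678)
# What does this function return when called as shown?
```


sum_digits(678)
= 8 + sum_digits(67)
= 8 + 7 + sum_digits(6)
= 8 + 7 + 6 + sum_digits(0)
= 8 + 7 + 6 + 0
= 21


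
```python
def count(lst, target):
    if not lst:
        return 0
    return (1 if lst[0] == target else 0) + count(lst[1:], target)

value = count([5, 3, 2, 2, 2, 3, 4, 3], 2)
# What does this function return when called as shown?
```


count([5, 3, 2, 2, 2, 3, 4, 3], 2)
lst[0]=5 != 2: 0 + count([3, 2, 2, 2, 3, 4, 3], 2)
lst[0]=3 != 2: 0 + count([2, 2, 2, 3, 4, 3], 2)
lst[0]=2 == 2: 1 + count([2, 2, 3, 4, 3], 2)
lst[0]=2 == 2: 1 + count([2, 3, 4, 3], 2)
lst[0]=2 == 2: 1 + count([3, 4, 3], 2)
lst[0]=3 != 2: 0 + count([4, 3], 2)
lst[0]=4 != 2: 0 + count([3], 2)
lst[0]=3 != 2: 0 + count([], 2)
= 3


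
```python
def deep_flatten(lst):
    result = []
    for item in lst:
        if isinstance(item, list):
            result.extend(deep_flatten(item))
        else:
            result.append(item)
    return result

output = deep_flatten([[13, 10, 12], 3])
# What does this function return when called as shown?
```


deep_flatten([[13, 10, 12], 3])
Processing each element:
  [13, 10, 12] is a list -> deep_flatten recursively -> [13, 10, 12]
  3 is not a list -> append 3
= [13, 10, 12, 3]


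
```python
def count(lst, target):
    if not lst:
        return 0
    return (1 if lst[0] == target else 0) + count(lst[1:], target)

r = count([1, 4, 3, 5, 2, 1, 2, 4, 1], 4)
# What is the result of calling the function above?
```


count([1, 4, 3, 5, 2, 1, 2, 4, 1], 4)
lst[0]=1 != 4: 0 + count([4, 3, 5, 2, 1, 2, 4, 1], 4)
lst[0]=4 == 4: 1 + count([3, 5, 2, 1, 2, 4, 1], 4)
lst[0]=3 != 4: 0 + count([5, 2, 1, 2, 4, 1], 4)
lst[0]=5 != 4: 0 + count([2, 1, 2, 4, 1], 4)
lst[0]=2 != 4: 0 + count([1, 2, 4, 1], 4)
lst[0]=1 != 4: 0 + count([2, 4, 1], 4)
lst[0]=2 != 4: 0 + count([4, 1], 4)
lst[0]=4 == 4: 1 + count([1], 4)
lst[0]=1 != 4: 0 + count([], 4)
= 2


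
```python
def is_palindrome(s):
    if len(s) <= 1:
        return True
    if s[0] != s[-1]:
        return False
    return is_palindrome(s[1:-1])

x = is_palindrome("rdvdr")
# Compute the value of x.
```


is_palindrome("rdvdr")
"rdvdr": s[0]='r' == s[-1]='r' -> is_palindrome("dvd")
"dvd": s[0]='d' == s[-1]='d' -> is_palindrome("v")
"v": len <= 1 -> True
= True


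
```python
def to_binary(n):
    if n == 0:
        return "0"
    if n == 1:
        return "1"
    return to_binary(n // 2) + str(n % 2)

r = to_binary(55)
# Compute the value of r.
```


to_binary(55)
= to_binary(27) + "1"
= to_binary(13) + "1" + "1"
= to_binary(6) + "1" + "1" + "1"
= to_binary(3) + "0" + "1" + "1" + "1"
= to_binary(1) + "1" + "0" + "1" + "1" + "1"
= "1" + "1" + "0" + "1" + "1" + "1"
= "110111"


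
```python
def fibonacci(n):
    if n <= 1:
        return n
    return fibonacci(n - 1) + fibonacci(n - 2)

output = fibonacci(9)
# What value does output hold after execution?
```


fibonacci(9)
= fibonacci(8) + fibonacci(7)
= (fibonacci(7) + fibonacci(6)) + fibonacci(7)
Computing bottom-up: fibonacci(0)=0, fibonacci(1)=1, fibonacci(2)=1, fibonacci(3)=2, fibonacci(4)=3, fibonacci(5)=5, fibonacci(6)=8, fibonacci(7)=13, fibonacci(8)=21, fibonacci(9)=34
= 34


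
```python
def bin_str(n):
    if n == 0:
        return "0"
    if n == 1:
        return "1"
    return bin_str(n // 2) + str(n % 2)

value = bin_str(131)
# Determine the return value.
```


bin_str(131)
= bin_str(65) + "1"
= bin_str(32) + "1" + "1"
= bin_str(16) + "0" + "1" + "1"
= bin_str(8) + "0" + "0" + "1" + "1"
= bin_str(4) + "0" + "0" + "0" + "1" + "1"
= bin_str(2) + "0" + "0" + "0" + "0" + "1" + "1"
= bin_str(1) + "0" + "0" + "0" + "0" + "0" + "1" + "1"
= "1" + "0" + "0" + "0" + "0" + "0" + "1" + "1"
= "10000011"


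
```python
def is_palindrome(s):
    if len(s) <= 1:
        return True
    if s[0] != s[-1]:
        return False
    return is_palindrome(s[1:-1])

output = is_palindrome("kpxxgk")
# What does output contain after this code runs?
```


is_palindrome("kpxxgk")
"kpxxgk": s[0]='k' == s[-1]='k' -> is_palindrome("pxxg")
"pxxg": s[0]='p' != s[-1]='g' -> False
= False


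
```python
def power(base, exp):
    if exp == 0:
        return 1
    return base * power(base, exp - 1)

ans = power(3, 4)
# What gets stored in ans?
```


power(3, 4)
= 3 * power(3, 3)
= 3 * 3 * power(3, 2)
= 3 * 3 * 3 * power(3, 1)
= 3 * 3 * 3 * 3 * power(3, 0)
= 3 * 3 * 3 * 3 * 1
= 81


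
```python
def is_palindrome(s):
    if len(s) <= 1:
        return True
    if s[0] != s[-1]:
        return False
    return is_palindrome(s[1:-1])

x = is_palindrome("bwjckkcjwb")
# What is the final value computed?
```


is_palindrome("bwjckkcjwb")
"bwjckkcjwb": s[0]='b' == s[-1]='b' -> is_palindrome("wjckkcjw")
"wjckkcjw": s[0]='w' == s[-1]='w' -> is_palindrome("jckkcj")
"jckkcj": s[0]='j' == s[-1]='j' -> is_palindrome("ckkc")
"ckkc": s[0]='c' == s[-1]='c' -> is_palindrome("kk")
"kk": s[0]='k' == s[-1]='k' -> is_palindrome("")
"": len <= 1 -> True
= True


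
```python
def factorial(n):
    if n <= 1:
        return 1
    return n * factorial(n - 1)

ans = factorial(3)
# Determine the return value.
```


factorial(3)
= 3 * factorial(2)
= 3 * 2 * factorial(1)
= 3 * 2 * 1
= 6


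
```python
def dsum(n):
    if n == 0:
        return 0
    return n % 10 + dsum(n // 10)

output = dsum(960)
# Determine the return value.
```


dsum(960)
= 0 + dsum(96)
= 0 + 6 + dsum(9)
= 0 + 6 + 9 + dsum(0)
= 0 + 6 + 9 + 0
= 15


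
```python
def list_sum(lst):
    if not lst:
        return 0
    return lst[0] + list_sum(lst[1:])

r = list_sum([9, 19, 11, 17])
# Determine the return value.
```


list_sum([9, 19, 11, 17])
= 9 + list_sum([19, 11, 17])
= 9 + 19 + list_sum([11, 17])
= 9 + 19 + 11 + list_sum([17])
= 9 + 19 + 11 + 17 + list_sum([])
= 9 + 19 + 11 + 17 + 0
= 56


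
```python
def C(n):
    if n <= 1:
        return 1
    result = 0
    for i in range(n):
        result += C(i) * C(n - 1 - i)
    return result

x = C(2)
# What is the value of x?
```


C(2)
= sum of C(i) * C(2-1-i) for i in 0..1
  C(0)*C(1) = 1*1 = 1
  C(1)*C(0) = 1*1 = 1
= 1 + 1
= 2


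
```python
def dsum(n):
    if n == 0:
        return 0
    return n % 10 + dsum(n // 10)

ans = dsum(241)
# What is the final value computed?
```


dsum(241)
= 1 + dsum(24)
= 1 + 4 + dsum(2)
= 1 + 4 + 2 + dsum(0)
= 1 + 4 + 2 + 0
= 7


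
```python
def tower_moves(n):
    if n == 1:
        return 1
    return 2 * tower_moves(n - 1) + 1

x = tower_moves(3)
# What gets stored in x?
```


tower_moves(3)
= 2 * tower_moves(2) + 1
= 2 * (2 * tower_moves(1) + 1) + 1
Now compute bottom-up:
tower_moves(1) = 1
tower_moves(2) = 2 * 1 + 1 = 3
tower_moves(3) = 2 * 3 + 1 = 7
= 7


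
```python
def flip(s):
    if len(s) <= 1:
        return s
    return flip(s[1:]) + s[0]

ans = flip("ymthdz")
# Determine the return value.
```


flip("ymthdz")
= flip("mthdz") + "y"
= flip("thdz") + "m" + "y"
= flip("hdz") + "t" + "m" + "y"
= flip("dz") + "h" + "t" + "m" + "y"
= flip("z") + "d" + "h" + "t" + "m" + "y"
= "z" + "d" + "h" + "t" + "m" + "y"
= "zdhtmy"


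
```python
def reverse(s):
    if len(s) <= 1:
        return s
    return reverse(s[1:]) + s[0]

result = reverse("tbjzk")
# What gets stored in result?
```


reverse("tbjzk")
= reverse("bjzk") + "t"
= reverse("jzk") + "b" + "t"
= reverse("zk") + "j" + "b" + "t"
= reverse("k") + "z" + "j" + "b" + "t"
= "k" + "z" + "j" + "b" + "t"
= "kzjbt"


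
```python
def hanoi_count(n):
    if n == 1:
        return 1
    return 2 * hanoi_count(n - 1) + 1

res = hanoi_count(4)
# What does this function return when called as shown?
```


hanoi_count(4)
= 2 * hanoi_count(3) + 1
= 2 * (2 * hanoi_count(2) + 1) + 1
= 2 * (2 * (2 * hanoi_count(1) + 1) + 1) + 1
Now compute bottom-up:
hanoi_count(1) = 1
hanoi_count(2) = 2 * 1 + 1 = 3
hanoi_count(3) = 2 * 3 + 1 = 7
hanoi_count(4) = 2 * 7 + 1 = 15
= 15


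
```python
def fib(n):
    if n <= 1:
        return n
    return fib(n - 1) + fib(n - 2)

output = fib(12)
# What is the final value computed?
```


fib(12)
= fib(11) + fib(10)
= (fib(10) + fib(9)) + fib(10)
Computing bottom-up: fib(0)=0, fib(1)=1, fib(2)=1, fib(3)=2, fib(4)=3, fib(5)=5, fib(6)=8, fib(7)=13, fib(8)=21, fib(9)=34, fib(10)=55, fib(11)=89, fib(12)=144
= 144


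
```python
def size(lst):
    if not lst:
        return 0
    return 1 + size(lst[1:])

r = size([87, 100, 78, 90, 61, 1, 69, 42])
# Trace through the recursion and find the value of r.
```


size([87, 100, 78, 90, 61, 1, 69, 42])
= 1 + size([100, 78, 90, 61, 1, 69, 42])
= 1 + 1 + size([78, 90, 61, 1, 69, 42])
= 1 + 1 + 1 + size([90, 61, 1, 69, 42])
= 1 + 1 + 1 + 1 + size([61, 1, 69, 42])
= 1 + 1 + 1 + 1 + 1 + size([1, 69, 42])
= 1 + 1 + 1 + 1 + 1 + 1 + size([69, 42])
= 1 + 1 + 1 + 1 + 1 + 1 + 1 + size([42])
= 1 + 1 + 1 + 1 + 1 + 1 + 1 + 1 + size([])
= 1 + 1 + 1 + 1 + 1 + 1 + 1 + 1 + 0
= 8


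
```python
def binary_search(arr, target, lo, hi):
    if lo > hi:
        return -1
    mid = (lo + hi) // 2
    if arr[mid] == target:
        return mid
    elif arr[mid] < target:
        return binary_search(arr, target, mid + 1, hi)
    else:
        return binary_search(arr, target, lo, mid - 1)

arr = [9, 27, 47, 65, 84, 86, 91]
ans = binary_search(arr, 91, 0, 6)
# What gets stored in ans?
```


binary_search(arr, 91, 0, 6)
lo=0, hi=6, mid=3, arr[mid]=65
65 < 91, search right half
lo=4, hi=6, mid=5, arr[mid]=86
86 < 91, search right half
lo=6, hi=6, mid=6, arr[mid]=91
arr[6] == 91, found at index 6
= 6


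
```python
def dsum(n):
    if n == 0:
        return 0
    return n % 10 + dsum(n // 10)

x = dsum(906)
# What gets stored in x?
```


dsum(906)
= 6 + dsum(90)
= 6 + 0 + dsum(9)
= 6 + 0 + 9 + dsum(0)
= 6 + 0 + 9 + 0
= 15


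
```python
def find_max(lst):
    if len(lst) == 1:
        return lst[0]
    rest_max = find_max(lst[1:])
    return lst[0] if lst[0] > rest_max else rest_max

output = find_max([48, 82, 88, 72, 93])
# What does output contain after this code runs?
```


find_max([48, 82, 88, 72, 93])
= compare 48 with find_max([82, 88, 72, 93])
= compare 82 with find_max([88, 72, 93])
= compare 88 with find_max([72, 93])
= compare 72 with find_max([93])
Base: find_max([93]) = 93
compare 72 with 93: max = 93
compare 88 with 93: max = 93
compare 82 with 93: max = 93
compare 48 with 93: max = 93
= 93


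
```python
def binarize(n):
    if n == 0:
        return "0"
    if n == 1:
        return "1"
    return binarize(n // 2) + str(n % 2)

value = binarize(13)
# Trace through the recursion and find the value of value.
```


binarize(13)
= binarize(6) + "1"
= binarize(3) + "0" + "1"
= binarize(1) + "1" + "0" + "1"
= "1" + "1" + "0" + "1"
= "1101"


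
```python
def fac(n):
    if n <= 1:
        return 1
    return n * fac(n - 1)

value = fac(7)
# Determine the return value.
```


fac(7)
= 7 * fac(6)
= 7 * 6 * fac(5)
= 7 * 6 * 5 * fac(4)
= 7 * 6 * 5 * 4 * fac(3)
= 7 * 6 * 5 * 4 * 3 * fac(2)
= 7 * 6 * 5 * 4 * 3 * 2 * fac(1)
= 7 * 6 * 5 * 4 * 3 * 2 * 1
= 5040


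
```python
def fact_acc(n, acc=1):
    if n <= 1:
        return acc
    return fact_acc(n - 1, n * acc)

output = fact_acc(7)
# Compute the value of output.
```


fact_acc(7, 1)
= fact_acc(6, 7 * 1) = fact_acc(6, 7)
= fact_acc(5, 6 * 7) = fact_acc(5, 42)
= fact_acc(4, 5 * 42) = fact_acc(4, 210)
= fact_acc(3, 4 * 210) = fact_acc(3, 840)
= fact_acc(2, 3 * 840) = fact_acc(2, 2520)
= fact_acc(1, 2 * 2520) = fact_acc(1, 5040)
n <= 1, return acc = 5040


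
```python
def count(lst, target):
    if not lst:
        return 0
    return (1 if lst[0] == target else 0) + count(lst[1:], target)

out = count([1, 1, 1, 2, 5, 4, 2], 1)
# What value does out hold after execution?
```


count([1, 1, 1, 2, 5, 4, 2], 1)
lst[0]=1 == 1: 1 + count([1, 1, 2, 5, 4, 2], 1)
lst[0]=1 == 1: 1 + count([1, 2, 5, 4, 2], 1)
lst[0]=1 == 1: 1 + count([2, 5, 4, 2], 1)
lst[0]=2 != 1: 0 + count([5, 4, 2], 1)
lst[0]=5 != 1: 0 + count([4, 2], 1)
lst[0]=4 != 1: 0 + count([2], 1)
lst[0]=2 != 1: 0 + count([], 1)
= 3


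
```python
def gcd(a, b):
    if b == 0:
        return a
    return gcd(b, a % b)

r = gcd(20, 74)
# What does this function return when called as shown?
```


gcd(20, 74)
= gcd(74, 20 % 74) = gcd(74, 20)
= gcd(20, 74 % 20) = gcd(20, 14)
= gcd(14, 20 % 14) = gcd(14, 6)
= gcd(6, 14 % 6) = gcd(6, 2)
= gcd(2, 6 % 2) = gcd(2, 0)
b == 0, return a = 2
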